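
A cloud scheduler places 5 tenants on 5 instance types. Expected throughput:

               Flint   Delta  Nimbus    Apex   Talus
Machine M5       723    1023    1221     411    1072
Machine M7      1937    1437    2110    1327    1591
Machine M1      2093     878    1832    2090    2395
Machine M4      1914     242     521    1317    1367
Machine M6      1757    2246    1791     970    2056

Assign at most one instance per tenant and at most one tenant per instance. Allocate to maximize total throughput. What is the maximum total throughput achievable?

Maximum total: 9432 ops/s

This is the linear assignment problem.
Optimal: Flint→Machine M4 (1914 ops/s), Delta→Machine M6 (2246 ops/s), Nimbus→Machine M7 (2110 ops/s), Apex→Machine M1 (2090 ops/s), Talus→Machine M5 (1072 ops/s) — total 1914+2246+2110+2090+1072 = 9432 ops/s.
Column-greedy (each instance in turn goes to its best remaining tenant) gives 9116 ops/s, worse by 316.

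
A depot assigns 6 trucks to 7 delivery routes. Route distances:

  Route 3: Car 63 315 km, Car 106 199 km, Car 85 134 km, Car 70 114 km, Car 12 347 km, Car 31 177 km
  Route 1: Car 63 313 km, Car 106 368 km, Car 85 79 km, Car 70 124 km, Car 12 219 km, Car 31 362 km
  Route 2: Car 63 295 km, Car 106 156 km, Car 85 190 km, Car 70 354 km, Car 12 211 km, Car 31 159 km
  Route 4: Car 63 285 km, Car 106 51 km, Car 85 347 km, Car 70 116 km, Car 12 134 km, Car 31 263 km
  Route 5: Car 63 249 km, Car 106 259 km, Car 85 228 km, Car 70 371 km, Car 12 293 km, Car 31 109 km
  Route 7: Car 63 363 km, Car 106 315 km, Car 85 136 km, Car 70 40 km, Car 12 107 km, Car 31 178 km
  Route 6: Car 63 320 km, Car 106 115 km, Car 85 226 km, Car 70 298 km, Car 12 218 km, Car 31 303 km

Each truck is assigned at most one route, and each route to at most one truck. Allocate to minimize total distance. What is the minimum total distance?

Minimum total: 755 km

Optimal: Car 63→Route 2 (295 km), Car 106→Route 4 (51 km), Car 85→Route 1 (79 km), Car 70→Route 3 (114 km), Car 12→Route 7 (107 km), Car 31→Route 5 (109 km) — total 295+51+79+114+107+109 = 755 km.
Min-entry greedy (repeatedly take the single cheapest remaining cell) gives 805 km, worse by 50.
Next-best assignment: Car 63→Route 5, Car 106→Route 4, Car 85→Route 1, Car 70→Route 3, Car 12→Route 7, Car 31→Route 2 = 759 km.
Swapping Car 63↔Car 85 (Car 63→Route 1 313 km, Car 85→Route 2 190 km) adds 129.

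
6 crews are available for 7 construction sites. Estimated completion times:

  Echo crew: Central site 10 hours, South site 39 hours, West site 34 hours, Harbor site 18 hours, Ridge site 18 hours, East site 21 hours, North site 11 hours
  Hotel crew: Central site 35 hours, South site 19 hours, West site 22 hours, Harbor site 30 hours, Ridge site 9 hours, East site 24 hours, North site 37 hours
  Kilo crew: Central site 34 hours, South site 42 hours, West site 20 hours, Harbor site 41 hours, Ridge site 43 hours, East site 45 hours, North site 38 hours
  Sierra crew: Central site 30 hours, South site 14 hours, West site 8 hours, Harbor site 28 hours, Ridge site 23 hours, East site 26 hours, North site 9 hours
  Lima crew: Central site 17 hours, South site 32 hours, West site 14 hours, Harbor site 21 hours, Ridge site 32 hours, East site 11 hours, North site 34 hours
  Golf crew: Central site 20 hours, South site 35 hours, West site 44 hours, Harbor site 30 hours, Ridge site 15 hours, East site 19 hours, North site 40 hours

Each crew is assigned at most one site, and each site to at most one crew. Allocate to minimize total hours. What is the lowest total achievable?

Min total: 84 hours

Treat this as an assignment problem: match each crew to one site.
Optimal: Echo crew→Central site (10 hours), Hotel crew→South site (19 hours), Kilo crew→West site (20 hours), Sierra crew→North site (9 hours), Lima crew→East site (11 hours), Golf crew→Ridge site (15 hours) — total 10+19+20+9+11+15 = 84 hours.
Next-best assignment: Echo crew→North site, Hotel crew→Ridge site, Kilo crew→West site, Sierra crew→South site, Lima crew→East site, Golf crew→Central site = 85 hours.
Checked against all permutations: 84 hours is optimal.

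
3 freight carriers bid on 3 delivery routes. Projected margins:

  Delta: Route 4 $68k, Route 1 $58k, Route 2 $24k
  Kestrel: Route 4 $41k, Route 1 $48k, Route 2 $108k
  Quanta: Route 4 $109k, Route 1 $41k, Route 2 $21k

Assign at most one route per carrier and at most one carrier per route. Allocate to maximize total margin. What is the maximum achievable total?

Maximum total: $275k

Treat this as an assignment problem: match each carrier to one route.
Optimal: Delta→Route 1 ($58k), Kestrel→Route 2 ($108k), Quanta→Route 4 ($109k) — total 58+108+109 = $275k.
Row-greedy (each carrier in turn takes its best remaining route) gives $217k, worse by 58.
Every other assignment is strictly worse.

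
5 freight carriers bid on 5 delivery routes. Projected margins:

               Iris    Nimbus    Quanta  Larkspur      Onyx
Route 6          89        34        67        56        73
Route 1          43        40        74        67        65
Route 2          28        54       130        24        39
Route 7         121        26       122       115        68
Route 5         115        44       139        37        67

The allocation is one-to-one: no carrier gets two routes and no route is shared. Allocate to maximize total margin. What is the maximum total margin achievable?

Optimal: Iris→Route 5 ($115k), Nimbus→Route 1 ($40k), Quanta→Route 2 ($130k), Larkspur→Route 7 ($115k), Onyx→Route 6 ($73k) — total 115+40+130+115+73 = $473k.
Next-best assignment: Iris→Route 6, Nimbus→Route 2, Quanta→Route 5, Larkspur→Route 7, Onyx→Route 1 = $462k.
Swapping Onyx↔Nimbus (Onyx→Route 1 $65k, Nimbus→Route 6 $34k) loses 14.

Maximum total: $473k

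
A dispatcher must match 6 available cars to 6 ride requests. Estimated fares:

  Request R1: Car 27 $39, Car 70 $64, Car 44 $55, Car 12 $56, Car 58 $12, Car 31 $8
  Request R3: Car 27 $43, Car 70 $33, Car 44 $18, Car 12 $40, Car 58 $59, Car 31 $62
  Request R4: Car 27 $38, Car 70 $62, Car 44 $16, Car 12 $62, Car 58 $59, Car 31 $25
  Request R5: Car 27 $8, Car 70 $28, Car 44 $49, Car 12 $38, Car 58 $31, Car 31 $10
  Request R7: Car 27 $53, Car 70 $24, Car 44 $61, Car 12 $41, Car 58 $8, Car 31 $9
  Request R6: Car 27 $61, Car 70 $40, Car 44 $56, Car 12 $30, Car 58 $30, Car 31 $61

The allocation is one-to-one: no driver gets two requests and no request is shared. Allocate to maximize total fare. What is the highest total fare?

Max total: $348

Optimal: Car 27→Request R7 ($53), Car 70→Request R1 ($64), Car 44→Request R5 ($49), Car 12→Request R4 ($62), Car 58→Request R3 ($59), Car 31→Request R6 ($61) — total 53+64+49+62+59+61 = $348.
Max-entry greedy (repeatedly take the single best remaining cell) gives $341, worse by 7.
Next-best assignment: Car 27→Request R6, Car 70→Request R1, Car 44→Request R7, Car 12→Request R5, Car 58→Request R4, Car 31→Request R3 = $345.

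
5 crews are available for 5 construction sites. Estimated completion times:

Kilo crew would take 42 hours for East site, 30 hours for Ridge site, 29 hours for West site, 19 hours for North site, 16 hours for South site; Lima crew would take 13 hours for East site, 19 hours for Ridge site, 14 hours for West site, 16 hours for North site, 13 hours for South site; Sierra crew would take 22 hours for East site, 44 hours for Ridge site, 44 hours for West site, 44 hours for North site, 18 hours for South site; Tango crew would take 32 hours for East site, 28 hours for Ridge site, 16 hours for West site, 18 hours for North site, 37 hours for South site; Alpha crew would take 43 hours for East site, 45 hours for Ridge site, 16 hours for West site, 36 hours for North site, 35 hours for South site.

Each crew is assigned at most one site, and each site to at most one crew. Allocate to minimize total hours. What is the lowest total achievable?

Minimum total: 91 hours

Optimal: Kilo crew→South site (16 hours), Lima crew→Ridge site (19 hours), Sierra crew→East site (22 hours), Tango crew→North site (18 hours), Alpha crew→West site (16 hours) — total 16+19+22+18+16 = 91 hours.
Min-entry greedy (repeatedly take the single cheapest remaining cell) gives 125 hours, worse by 34.
Next-best assignment: Kilo crew→North site, Lima crew→East site, Sierra crew→South site, Tango crew→Ridge site, Alpha crew→West site = 94 hours.
No other one-to-one assignment undercuts 91 hours.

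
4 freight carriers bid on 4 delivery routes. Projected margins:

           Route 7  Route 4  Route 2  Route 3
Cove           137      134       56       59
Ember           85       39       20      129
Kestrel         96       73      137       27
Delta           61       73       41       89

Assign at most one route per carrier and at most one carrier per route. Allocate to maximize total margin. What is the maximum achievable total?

Max total: $476k

Optimal: Cove→Route 7 ($137k), Ember→Route 3 ($129k), Kestrel→Route 2 ($137k), Delta→Route 4 ($73k) — total 137+129+137+73 = $476k.
Next-best assignment: Cove→Route 4, Ember→Route 3, Kestrel→Route 2, Delta→Route 7 = $461k.
Checked against all permutations: $476k is optimal.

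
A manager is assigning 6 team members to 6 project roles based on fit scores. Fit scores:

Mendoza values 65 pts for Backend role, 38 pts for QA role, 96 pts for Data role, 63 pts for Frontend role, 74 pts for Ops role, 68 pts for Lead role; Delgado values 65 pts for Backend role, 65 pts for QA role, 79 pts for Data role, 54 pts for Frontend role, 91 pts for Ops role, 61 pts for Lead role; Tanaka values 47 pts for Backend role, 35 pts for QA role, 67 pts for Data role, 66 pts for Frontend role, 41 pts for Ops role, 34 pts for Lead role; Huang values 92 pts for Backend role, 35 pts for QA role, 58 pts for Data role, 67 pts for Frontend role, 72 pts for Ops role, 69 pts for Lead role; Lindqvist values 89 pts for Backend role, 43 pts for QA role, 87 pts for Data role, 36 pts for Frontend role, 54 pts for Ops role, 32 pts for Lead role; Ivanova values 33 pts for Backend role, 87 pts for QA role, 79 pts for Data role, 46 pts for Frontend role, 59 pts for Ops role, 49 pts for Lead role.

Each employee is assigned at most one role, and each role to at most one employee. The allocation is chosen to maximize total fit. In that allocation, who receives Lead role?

Optimal: Mendoza→Data role (96 pts), Delgado→Ops role (91 pts), Tanaka→Frontend role (66 pts), Huang→Lead role (69 pts), Lindqvist→Backend role (89 pts), Ivanova→QA role (87 pts) — total 96+91+66+69+89+87 = 498 pts.
Row-greedy (each employee in turn takes its best remaining role) gives 437 pts, worse by 61.
Next-best assignment: Mendoza→Lead role, Delgado→Ops role, Tanaka→Frontend role, Huang→Backend role, Lindqvist→Data role, Ivanova→QA role = 491 pts.
Swapping Tanaka↔Lindqvist (Tanaka→Backend role 47 pts, Lindqvist→Frontend role 36 pts) loses 72.
Huang's own top role is Backend role (92 pts), but forcing Huang→Backend role and reassigning the rest optimally gives only 491 pts — worse by 7.

Huang receives Lead role.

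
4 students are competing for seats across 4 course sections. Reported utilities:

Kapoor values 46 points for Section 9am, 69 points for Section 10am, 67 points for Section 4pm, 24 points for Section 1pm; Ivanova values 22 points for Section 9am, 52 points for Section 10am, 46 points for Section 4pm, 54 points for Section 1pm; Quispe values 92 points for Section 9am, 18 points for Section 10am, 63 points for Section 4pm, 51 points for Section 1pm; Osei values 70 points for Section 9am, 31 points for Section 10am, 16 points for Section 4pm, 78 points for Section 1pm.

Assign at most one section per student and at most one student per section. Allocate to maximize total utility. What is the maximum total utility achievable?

Maximum total: 289 points

This is the linear assignment problem.
Optimal: Kapoor→Section 4pm (67 points), Ivanova→Section 10am (52 points), Quispe→Section 9am (92 points), Osei→Section 1pm (78 points) — total 67+52+92+78 = 289 points.
Next-best assignment: Kapoor→Section 10am, Ivanova→Section 4pm, Quispe→Section 9am, Osei→Section 1pm = 285 points.
No other one-to-one assignment exceeds 289 points.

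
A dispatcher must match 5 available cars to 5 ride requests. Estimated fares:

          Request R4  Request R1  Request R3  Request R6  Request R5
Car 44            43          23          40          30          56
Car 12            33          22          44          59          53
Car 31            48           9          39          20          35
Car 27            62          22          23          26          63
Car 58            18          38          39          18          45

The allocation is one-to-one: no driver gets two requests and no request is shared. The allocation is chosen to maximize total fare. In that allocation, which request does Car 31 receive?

Car 31 receives Request R3.

Optimal: Car 44→Request R5 ($56), Car 12→Request R6 ($59), Car 31→Request R3 ($39), Car 27→Request R4 ($62), Car 58→Request R1 ($38) — total 56+59+39+62+38 = $254.
Row-greedy (each driver in turn takes its best remaining request) gives $224, worse by 30.
Every other assignment is strictly worse.
Car 31's own top request is Request R4 ($48), but forcing Car 31→Request R4 and reassigning the rest optimally gives only $248 — worse by 6.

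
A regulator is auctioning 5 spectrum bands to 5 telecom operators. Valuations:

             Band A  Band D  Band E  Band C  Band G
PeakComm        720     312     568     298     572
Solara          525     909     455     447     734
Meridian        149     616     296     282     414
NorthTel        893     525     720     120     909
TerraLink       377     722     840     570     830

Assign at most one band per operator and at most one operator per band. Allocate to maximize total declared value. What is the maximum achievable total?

Maximum total: $3660M

This is a one-to-one assignment (maximum-weight bipartite matching).
Optimal: PeakComm→Band A ($720M), Solara→Band D ($909M), Meridian→Band C ($282M), NorthTel→Band G ($909M), TerraLink→Band E ($840M) — total 720+909+282+909+840 = $3660M.
Next-best assignment: PeakComm→Band A, Solara→Band C, Meridian→Band D, NorthTel→Band G, TerraLink→Band E = $3532M.
Swapping TerraLink↔NorthTel (TerraLink→Band G $830M, NorthTel→Band E $720M) loses 199.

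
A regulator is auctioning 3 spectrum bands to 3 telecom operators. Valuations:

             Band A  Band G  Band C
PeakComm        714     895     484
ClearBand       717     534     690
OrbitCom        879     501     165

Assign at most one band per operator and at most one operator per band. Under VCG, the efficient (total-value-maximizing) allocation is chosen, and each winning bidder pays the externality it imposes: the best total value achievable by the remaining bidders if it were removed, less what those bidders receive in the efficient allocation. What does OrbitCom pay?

OrbitCom pays $27M.

Efficient allocation: PeakComm→Band G ($895M), ClearBand→Band C ($690M), OrbitCom→Band A ($879M); total welfare W = $2464M.
OrbitCom receives Band A at value $879M, so the others get W − 879 = $1585M.
Without OrbitCom: best allocation of the remaining 2 bidders over all 3 bands is PeakComm→Band G ($895M), ClearBand→Band A ($717M), total $1612M.
VCG payment = (others' best without OrbitCom) − (others' welfare with OrbitCom) = 1612 − 1585 = $27M.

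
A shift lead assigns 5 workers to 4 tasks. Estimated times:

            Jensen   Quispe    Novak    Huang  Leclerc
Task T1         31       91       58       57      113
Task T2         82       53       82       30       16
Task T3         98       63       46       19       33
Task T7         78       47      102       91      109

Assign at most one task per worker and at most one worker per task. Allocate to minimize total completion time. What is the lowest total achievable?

Minimum total: 113 min

Optimal: Jensen→Task T1 (31 min), Leclerc→Task T2 (16 min), Huang→Task T3 (19 min), Quispe→Task T7 (47 min) — total 31+16+19+47 = 113 min.
Row-greedy (each worker in turn takes its cheapest remaining task) gives 154 min, worse by 41.
Swapping Quispe↔Jensen (Quispe→Task T1 91 min, Jensen→Task T7 78 min) adds 91.
Checked against all permutations: 113 min is optimal.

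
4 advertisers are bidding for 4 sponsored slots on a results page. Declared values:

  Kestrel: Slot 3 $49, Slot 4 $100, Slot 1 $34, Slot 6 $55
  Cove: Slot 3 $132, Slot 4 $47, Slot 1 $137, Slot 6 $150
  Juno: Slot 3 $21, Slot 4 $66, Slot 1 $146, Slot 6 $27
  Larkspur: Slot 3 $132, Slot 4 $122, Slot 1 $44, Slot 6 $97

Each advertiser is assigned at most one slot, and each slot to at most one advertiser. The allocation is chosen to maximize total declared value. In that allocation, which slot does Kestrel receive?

Kestrel receives Slot 4.

Optimal: Kestrel→Slot 4 ($100), Cove→Slot 6 ($150), Juno→Slot 1 ($146), Larkspur→Slot 3 ($132) — total 100+150+146+132 = $528.
Column-greedy (each slot in turn goes to its best remaining advertiser) gives $455, worse by 73.
Swapping Larkspur↔Juno (Larkspur→Slot 1 $44, Juno→Slot 3 $21) loses 213.
Checked against all permutations: $528 is optimal.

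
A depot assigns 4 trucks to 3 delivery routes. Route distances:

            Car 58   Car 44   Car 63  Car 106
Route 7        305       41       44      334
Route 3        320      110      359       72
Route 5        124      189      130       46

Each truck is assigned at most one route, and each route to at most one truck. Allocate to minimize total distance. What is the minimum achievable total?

This is the linear assignment problem.
Optimal: Car 63→Route 7 (44 km), Car 44→Route 3 (110 km), Car 106→Route 5 (46 km) — total 44+110+46 = 200 km.
Column-greedy (each route in turn goes to its cheapest remaining truck) gives 237 km, worse by 37.
Next-best assignment: Car 44→Route 7, Car 106→Route 3, Car 58→Route 5 = 237 km.
Checked against all permutations: 200 km is optimal.

Minimum total: 200 km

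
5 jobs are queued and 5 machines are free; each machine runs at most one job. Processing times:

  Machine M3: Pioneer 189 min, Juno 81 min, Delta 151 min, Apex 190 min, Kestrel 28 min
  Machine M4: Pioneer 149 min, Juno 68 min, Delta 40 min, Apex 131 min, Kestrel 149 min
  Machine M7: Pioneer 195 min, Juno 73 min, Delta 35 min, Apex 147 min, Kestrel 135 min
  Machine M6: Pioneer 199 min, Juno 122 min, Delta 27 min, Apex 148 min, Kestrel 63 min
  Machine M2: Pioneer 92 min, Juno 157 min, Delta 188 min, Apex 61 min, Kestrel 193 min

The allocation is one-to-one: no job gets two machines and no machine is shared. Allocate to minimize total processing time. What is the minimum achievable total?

Min total: 338 min

Optimal: Pioneer→Machine M4 (149 min), Juno→Machine M7 (73 min), Delta→Machine M6 (27 min), Apex→Machine M2 (61 min), Kestrel→Machine M3 (28 min) — total 149+73+27+61+28 = 338 min.
Min-entry greedy (repeatedly take the single cheapest remaining cell) gives 379 min, worse by 41.
Checked against all permutations: 338 min is optimal.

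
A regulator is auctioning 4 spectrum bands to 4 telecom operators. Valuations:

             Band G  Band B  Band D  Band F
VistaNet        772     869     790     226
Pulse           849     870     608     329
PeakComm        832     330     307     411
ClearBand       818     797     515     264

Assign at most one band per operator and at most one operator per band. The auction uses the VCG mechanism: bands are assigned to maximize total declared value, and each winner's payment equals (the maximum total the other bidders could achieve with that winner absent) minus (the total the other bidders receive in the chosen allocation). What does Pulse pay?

Pulse pays $400M.

Efficient allocation: VistaNet→Band D ($790M), Pulse→Band B ($870M), PeakComm→Band F ($411M), ClearBand→Band G ($818M); total welfare W = $2889M.
Pulse receives Band B at value $870M, so the others get W − 870 = $2019M.
Without Pulse: best allocation of the remaining 3 bidders over all 4 bands is VistaNet→Band D ($790M), PeakComm→Band G ($832M), ClearBand→Band B ($797M), total $2419M.
VCG payment = (others' best without Pulse) − (others' welfare with Pulse) = 2419 − 2019 = $400M.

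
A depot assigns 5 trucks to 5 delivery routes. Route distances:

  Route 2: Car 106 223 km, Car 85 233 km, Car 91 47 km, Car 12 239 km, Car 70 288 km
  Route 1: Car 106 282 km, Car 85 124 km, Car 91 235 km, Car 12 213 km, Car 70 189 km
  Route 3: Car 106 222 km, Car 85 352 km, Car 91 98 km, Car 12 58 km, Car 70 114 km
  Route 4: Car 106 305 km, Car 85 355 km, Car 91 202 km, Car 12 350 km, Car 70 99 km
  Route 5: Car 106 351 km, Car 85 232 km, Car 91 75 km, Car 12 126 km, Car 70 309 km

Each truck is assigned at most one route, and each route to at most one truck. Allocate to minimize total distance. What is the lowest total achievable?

Minimum total: 579 km

Optimal: Car 106→Route 2 (223 km), Car 85→Route 1 (124 km), Car 91→Route 5 (75 km), Car 12→Route 3 (58 km), Car 70→Route 4 (99 km) — total 223+124+75+58+99 = 579 km.
Min-entry greedy (repeatedly take the single cheapest remaining cell) gives 679 km, worse by 100.
Next-best assignment: Car 106→Route 3, Car 85→Route 1, Car 91→Route 2, Car 12→Route 5, Car 70→Route 4 = 618 km.
Swapping Car 12↔Car 91 (Car 12→Route 5 126 km, Car 91→Route 3 98 km) adds 91.
Checked against all permutations: 579 km is optimal.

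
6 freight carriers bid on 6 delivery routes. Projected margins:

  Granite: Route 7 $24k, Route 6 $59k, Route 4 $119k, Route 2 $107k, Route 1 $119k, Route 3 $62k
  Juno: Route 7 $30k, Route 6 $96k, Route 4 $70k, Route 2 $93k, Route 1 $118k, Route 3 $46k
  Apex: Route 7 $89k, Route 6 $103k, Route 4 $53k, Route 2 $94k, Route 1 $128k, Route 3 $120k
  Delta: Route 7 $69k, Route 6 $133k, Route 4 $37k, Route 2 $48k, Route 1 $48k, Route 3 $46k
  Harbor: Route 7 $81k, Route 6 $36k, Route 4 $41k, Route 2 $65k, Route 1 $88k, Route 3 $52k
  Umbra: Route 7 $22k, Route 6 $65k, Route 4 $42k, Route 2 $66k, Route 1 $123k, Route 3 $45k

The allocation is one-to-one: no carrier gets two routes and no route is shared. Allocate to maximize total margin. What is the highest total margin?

Maximum total: $669k

Optimal: Granite→Route 4 ($119k), Juno→Route 2 ($93k), Apex→Route 3 ($120k), Delta→Route 6 ($133k), Harbor→Route 7 ($81k), Umbra→Route 1 ($123k) — total 119+93+120+133+81+123 = $669k.
Row-greedy (each carrier in turn takes its best remaining route) gives $637k, worse by 32.
Next-best assignment: Granite→Route 4, Juno→Route 1, Apex→Route 3, Delta→Route 6, Harbor→Route 7, Umbra→Route 2 = $637k.
Swapping Umbra↔Delta (Umbra→Route 6 $65k, Delta→Route 1 $48k) loses 143.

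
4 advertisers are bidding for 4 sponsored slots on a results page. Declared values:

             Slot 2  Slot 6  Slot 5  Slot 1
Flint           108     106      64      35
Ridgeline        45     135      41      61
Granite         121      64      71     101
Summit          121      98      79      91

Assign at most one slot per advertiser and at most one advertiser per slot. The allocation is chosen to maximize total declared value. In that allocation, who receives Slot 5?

Optimal: Flint→Slot 2 ($108), Ridgeline→Slot 6 ($135), Granite→Slot 1 ($101), Summit→Slot 5 ($79) — total 108+135+101+79 = $423.
Column-greedy (each slot in turn goes to its best remaining advertiser) gives $370, worse by 53.
Next-best assignment: Flint→Slot 5, Ridgeline→Slot 6, Granite→Slot 1, Summit→Slot 2 = $421.
Swapping Flint↔Ridgeline (Flint→Slot 6 $106, Ridgeline→Slot 2 $45) loses 92.
Summit's own top slot is Slot 2 ($121), but forcing Summit→Slot 2 and reassigning the rest optimally gives only $421 — worse by 2.

Summit receives Slot 5.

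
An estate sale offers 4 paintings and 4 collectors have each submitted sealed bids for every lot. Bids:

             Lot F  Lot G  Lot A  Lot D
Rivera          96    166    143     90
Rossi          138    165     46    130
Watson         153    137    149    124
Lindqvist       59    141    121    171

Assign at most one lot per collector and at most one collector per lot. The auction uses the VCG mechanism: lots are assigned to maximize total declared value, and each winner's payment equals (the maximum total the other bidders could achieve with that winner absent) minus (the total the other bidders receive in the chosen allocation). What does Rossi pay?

Rossi pays $23.

Efficient allocation: Rivera→Lot A ($143), Rossi→Lot G ($165), Watson→Lot F ($153), Lindqvist→Lot D ($171); total welfare W = $632.
Rossi receives Lot G at value $165, so the others get W − 165 = $467.
Without Rossi: best allocation of the remaining 3 bidders over all 4 lots is Rivera→Lot G ($166), Watson→Lot F ($153), Lindqvist→Lot D ($171), total $490.
VCG payment = (others' best without Rossi) − (others' welfare with Rossi) = 490 − 467 = $23.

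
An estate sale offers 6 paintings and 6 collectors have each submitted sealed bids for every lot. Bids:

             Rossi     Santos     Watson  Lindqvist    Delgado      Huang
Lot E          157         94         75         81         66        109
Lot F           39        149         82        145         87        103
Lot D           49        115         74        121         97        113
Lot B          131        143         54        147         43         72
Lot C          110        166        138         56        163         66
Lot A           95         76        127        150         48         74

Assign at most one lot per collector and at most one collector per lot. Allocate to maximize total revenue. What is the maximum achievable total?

Maximum total: $856

Optimal: Rossi→Lot E ($157), Santos→Lot F ($149), Watson→Lot A ($127), Lindqvist→Lot B ($147), Delgado→Lot C ($163), Huang→Lot D ($113) — total 157+149+127+147+163+113 = $856.
Column-greedy (each lot in turn goes to its best remaining collector) gives $789, worse by 67.
Next-best assignment: Rossi→Lot E, Santos→Lot B, Watson→Lot A, Lindqvist→Lot F, Delgado→Lot C, Huang→Lot D = $848.
Swapping Delgado↔Lindqvist (Delgado→Lot B $43, Lindqvist→Lot C $56) loses 211.
No other one-to-one assignment exceeds $856.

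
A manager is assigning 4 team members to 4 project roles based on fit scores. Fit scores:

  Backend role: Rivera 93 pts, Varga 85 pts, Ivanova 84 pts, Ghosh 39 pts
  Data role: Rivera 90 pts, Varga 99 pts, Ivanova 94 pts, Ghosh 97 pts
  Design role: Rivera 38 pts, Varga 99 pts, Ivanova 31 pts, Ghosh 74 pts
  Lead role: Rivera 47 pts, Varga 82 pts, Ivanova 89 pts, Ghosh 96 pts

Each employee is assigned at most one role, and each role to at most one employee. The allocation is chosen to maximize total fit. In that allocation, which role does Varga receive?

Optimal: Rivera→Backend role (93 pts), Varga→Design role (99 pts), Ivanova→Data role (94 pts), Ghosh→Lead role (96 pts) — total 93+99+94+96 = 382 pts.
Column-greedy (each role in turn goes to its best remaining employee) gives 355 pts, worse by 27.
Varga's own top role is Data role (99 pts), but forcing Varga→Data role and reassigning the rest optimally gives only 355 pts — worse by 27.

Varga receives Design role.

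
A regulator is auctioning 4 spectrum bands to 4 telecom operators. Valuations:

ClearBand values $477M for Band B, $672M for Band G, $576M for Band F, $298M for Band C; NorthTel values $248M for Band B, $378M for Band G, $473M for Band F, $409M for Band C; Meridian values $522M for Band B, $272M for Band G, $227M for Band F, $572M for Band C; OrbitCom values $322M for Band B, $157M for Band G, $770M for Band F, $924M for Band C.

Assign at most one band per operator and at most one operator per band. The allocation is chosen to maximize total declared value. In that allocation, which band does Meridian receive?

Treat this as an assignment problem: match each operator to one band.
Optimal: ClearBand→Band G ($672M), NorthTel→Band F ($473M), Meridian→Band B ($522M), OrbitCom→Band C ($924M) — total 672+473+522+924 = $2591M.
Row-greedy (each operator in turn takes its best remaining band) gives $2039M, worse by 552.
Next-best assignment: ClearBand→Band F, NorthTel→Band G, Meridian→Band B, OrbitCom→Band C = $2400M.
Meridian's own top band is Band C ($572M), but forcing Meridian→Band C and reassigning the rest optimally gives only $2262M — worse by 329.

Meridian receives Band B.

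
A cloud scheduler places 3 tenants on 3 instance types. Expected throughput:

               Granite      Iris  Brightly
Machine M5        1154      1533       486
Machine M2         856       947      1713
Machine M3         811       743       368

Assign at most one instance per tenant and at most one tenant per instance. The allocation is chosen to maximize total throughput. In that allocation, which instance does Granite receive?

Optimal: Granite→Machine M3 (811 ops/s), Iris→Machine M5 (1533 ops/s), Brightly→Machine M2 (1713 ops/s) — total 811+1533+1713 = 4057 ops/s.
Row-greedy (each tenant in turn takes its best remaining instance) gives 2469 ops/s, worse by 1588.
Every other assignment is strictly worse.
Granite's own top instance is Machine M5 (1154 ops/s), but forcing Granite→Machine M5 and reassigning the rest optimally gives only 3610 ops/s — worse by 447.

Granite receives Machine M3.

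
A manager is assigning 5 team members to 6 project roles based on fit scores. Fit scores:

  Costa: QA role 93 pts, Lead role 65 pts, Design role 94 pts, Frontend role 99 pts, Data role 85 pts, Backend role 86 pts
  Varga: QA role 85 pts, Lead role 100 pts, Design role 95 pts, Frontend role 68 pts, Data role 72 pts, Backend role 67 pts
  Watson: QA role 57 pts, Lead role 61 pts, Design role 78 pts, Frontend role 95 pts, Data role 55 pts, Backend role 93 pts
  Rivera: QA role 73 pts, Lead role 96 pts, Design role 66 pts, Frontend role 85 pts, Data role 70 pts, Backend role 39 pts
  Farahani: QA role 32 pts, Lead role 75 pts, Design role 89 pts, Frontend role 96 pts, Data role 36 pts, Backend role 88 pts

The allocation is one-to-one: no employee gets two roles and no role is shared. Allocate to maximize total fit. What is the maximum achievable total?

Optimal: Costa→QA role (93 pts), Varga→Design role (95 pts), Watson→Backend role (93 pts), Rivera→Lead role (96 pts), Farahani→Frontend role (96 pts) — total 93+95+93+96+96 = 473 pts.
Column-greedy (each role in turn goes to its best remaining employee) gives 447 pts, worse by 26.
Next-best assignment: Costa→QA role, Varga→Design role, Watson→Frontend role, Rivera→Lead role, Farahani→Backend role = 467 pts.

Max total: 473 pts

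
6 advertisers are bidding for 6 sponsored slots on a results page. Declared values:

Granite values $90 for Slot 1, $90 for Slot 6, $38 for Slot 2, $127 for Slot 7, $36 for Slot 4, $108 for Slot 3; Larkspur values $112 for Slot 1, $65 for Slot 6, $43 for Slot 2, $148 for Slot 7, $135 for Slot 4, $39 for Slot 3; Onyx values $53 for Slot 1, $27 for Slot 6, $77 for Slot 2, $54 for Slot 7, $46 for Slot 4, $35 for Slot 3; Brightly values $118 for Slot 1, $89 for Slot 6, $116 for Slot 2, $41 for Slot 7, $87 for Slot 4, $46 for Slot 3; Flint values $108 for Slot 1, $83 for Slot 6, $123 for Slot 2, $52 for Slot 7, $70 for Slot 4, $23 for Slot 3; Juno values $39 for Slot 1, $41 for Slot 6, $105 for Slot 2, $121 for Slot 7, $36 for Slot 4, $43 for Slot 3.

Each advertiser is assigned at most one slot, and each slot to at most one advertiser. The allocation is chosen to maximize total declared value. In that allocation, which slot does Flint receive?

Flint receives Slot 6.

Optimal: Granite→Slot 3 ($108), Larkspur→Slot 4 ($135), Onyx→Slot 2 ($77), Brightly→Slot 1 ($118), Flint→Slot 6 ($83), Juno→Slot 7 ($121) — total 108+135+77+118+83+121 = $642.
Next-best assignment: Granite→Slot 3, Larkspur→Slot 4, Onyx→Slot 2, Brightly→Slot 6, Flint→Slot 1, Juno→Slot 7 = $638.
Swapping Brightly↔Larkspur (Brightly→Slot 4 $87, Larkspur→Slot 1 $112) loses 54.
Flint's own top slot is Slot 2 ($123), but forcing Flint→Slot 2 and reassigning the rest optimally gives only $632 — worse by 10.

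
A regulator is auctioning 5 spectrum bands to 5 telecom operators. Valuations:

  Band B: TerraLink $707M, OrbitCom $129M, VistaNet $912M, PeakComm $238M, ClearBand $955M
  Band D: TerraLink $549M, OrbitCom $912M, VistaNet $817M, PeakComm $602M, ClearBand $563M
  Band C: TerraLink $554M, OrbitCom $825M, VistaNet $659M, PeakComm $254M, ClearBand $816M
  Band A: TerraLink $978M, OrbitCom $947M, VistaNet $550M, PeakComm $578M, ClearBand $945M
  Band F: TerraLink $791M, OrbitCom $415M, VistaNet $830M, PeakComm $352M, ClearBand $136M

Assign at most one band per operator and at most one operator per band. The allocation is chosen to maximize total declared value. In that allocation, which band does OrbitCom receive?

OrbitCom receives Band C.

Optimal: TerraLink→Band A ($978M), OrbitCom→Band C ($825M), VistaNet→Band F ($830M), PeakComm→Band D ($602M), ClearBand→Band B ($955M) — total 978+825+830+602+955 = $4190M.
Column-greedy (each band in turn goes to its best remaining operator) gives $3856M, worse by 334.
Every other assignment is strictly worse.
OrbitCom's own top band is Band A ($947M), but forcing OrbitCom→Band A and reassigning the rest optimally gives only $4068M — worse by 122.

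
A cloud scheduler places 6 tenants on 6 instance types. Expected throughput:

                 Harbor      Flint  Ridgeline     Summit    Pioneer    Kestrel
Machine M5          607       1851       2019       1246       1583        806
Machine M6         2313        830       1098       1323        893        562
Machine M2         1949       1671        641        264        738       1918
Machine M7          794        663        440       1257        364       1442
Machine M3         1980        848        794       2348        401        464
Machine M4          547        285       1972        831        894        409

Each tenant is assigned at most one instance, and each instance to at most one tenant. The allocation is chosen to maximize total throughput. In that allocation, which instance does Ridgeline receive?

Optimal: Harbor→Machine M6 (2313 ops/s), Flint→Machine M2 (1671 ops/s), Ridgeline→Machine M4 (1972 ops/s), Summit→Machine M3 (2348 ops/s), Pioneer→Machine M5 (1583 ops/s), Kestrel→Machine M7 (1442 ops/s) — total 2313+1671+1972+2348+1583+1442 = 11329 ops/s.
Column-greedy (each instance in turn goes to its best remaining tenant) gives 9249 ops/s, worse by 2080.
Checked against all permutations: 11329 ops/s is optimal.
Ridgeline's own top instance is Machine M5 (2019 ops/s), but forcing Ridgeline→Machine M5 and reassigning the rest optimally gives only 10687 ops/s — worse by 642.

Ridgeline receives Machine M4.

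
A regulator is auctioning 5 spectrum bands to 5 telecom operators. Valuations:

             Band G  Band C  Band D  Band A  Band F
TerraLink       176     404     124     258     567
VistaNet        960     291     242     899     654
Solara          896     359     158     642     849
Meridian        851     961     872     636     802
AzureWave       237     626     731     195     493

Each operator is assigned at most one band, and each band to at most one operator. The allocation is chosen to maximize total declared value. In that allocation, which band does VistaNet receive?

VistaNet receives Band A.

Optimal: TerraLink→Band F ($567M), VistaNet→Band A ($899M), Solara→Band G ($896M), Meridian→Band C ($961M), AzureWave→Band D ($731M) — total 567+899+896+961+731 = $4054M.
Column-greedy (each band in turn goes to its best remaining operator) gives $3861M, worse by 193.
Next-best assignment: TerraLink→Band F, VistaNet→Band G, Solara→Band A, Meridian→Band C, AzureWave→Band D = $3861M.
Checked against all permutations: $4054M is optimal.
VistaNet's own top band is Band G ($960M), but forcing VistaNet→Band G and reassigning the rest optimally gives only $3861M — worse by 193.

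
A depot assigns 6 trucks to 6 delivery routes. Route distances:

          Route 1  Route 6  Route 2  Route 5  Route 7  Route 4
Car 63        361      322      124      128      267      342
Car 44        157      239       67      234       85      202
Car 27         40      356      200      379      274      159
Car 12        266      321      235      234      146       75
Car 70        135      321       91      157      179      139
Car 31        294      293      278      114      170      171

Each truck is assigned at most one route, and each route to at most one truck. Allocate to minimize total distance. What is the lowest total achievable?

Optimal: Car 63→Route 5 (128 km), Car 44→Route 7 (85 km), Car 27→Route 1 (40 km), Car 12→Route 4 (75 km), Car 70→Route 2 (91 km), Car 31→Route 6 (293 km) — total 128+85+40+75+91+293 = 712 km.
Row-greedy (each truck in turn takes its cheapest remaining route) gives 774 km, worse by 62.

Minimum total: 712 km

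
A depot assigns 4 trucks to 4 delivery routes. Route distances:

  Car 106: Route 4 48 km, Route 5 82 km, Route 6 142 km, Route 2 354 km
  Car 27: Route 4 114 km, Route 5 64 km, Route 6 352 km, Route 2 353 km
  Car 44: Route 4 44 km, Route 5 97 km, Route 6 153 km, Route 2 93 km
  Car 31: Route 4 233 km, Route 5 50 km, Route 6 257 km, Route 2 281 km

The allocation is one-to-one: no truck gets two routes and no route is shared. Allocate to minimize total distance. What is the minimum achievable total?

Min total: 399 km

Optimal: Car 106→Route 6 (142 km), Car 27→Route 4 (114 km), Car 44→Route 2 (93 km), Car 31→Route 5 (50 km) — total 142+114+93+50 = 399 km.
Min-entry greedy (repeatedly take the single cheapest remaining cell) gives 589 km, worse by 190.
Next-best assignment: Car 106→Route 4, Car 27→Route 5, Car 44→Route 2, Car 31→Route 6 = 462 km.
No other one-to-one assignment undercuts 399 km.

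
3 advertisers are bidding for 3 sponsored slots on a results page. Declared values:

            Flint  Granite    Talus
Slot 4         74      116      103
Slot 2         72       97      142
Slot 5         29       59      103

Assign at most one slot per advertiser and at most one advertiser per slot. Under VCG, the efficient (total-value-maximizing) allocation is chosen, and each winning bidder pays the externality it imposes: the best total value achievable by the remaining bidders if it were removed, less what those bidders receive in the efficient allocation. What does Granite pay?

Efficient allocation: Flint→Slot 2 ($72), Granite→Slot 4 ($116), Talus→Slot 5 ($103); total welfare W = $291.
Granite receives Slot 4 at value $116, so the others get W − 116 = $175.
Without Granite: best allocation of the remaining 2 bidders over all 3 slots is Flint→Slot 4 ($74), Talus→Slot 2 ($142), total $216.
VCG payment = (others' best without Granite) − (others' welfare with Granite) = 216 − 175 = $41.

Granite pays $41.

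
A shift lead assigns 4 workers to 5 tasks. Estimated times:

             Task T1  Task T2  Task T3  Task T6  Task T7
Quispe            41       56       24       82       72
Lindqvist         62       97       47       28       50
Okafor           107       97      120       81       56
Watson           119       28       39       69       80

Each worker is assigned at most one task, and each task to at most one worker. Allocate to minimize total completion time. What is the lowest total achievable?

Min total: 136 min

Treat this as an assignment problem: match each worker to one task.
Optimal: Quispe→Task T3 (24 min), Lindqvist→Task T6 (28 min), Okafor→Task T7 (56 min), Watson→Task T2 (28 min) — total 24+28+56+28 = 136 min.
Column-greedy (each task in turn goes to its cheapest remaining worker) gives 197 min, worse by 61.
Next-best assignment: Quispe→Task T1, Lindqvist→Task T6, Okafor→Task T7, Watson→Task T2 = 153 min.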